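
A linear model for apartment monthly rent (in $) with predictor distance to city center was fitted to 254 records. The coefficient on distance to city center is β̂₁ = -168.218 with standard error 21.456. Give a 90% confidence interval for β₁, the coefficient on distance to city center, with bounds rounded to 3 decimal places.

(-203.640, -132.796)

df = n − 2 = 254 − 2 = 252.
t* = t_{0.05, 252} = 1.650923.
Margin = t* × SE = 1.650923 × 21.456 = 35.42220.
CI: -168.218 ± 35.42220 → (-203.640, -132.796).
With 90% confidence, each one-unit increase in distance to city center is associated with a change of between -203.640 and -132.796 $ in apartment monthly rent.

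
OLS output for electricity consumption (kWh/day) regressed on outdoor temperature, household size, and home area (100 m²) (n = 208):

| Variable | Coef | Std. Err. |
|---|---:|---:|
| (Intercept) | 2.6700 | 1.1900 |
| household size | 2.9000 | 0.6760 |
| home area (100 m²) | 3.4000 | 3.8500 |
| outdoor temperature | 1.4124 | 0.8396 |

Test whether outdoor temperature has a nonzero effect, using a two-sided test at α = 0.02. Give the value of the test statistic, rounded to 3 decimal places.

t = 1.682

Read off: b = 1.4124, SE = 0.8396 for outdoor temperature.
H₀: β₁ = 0 vs H₁: β₁ ≠ 0.
t = 1.4124 / 0.8396 = 1.682.
df = n − k − 1 = 208 − 3 − 1 = 204.
Two-sided p ≈ 0.0941, which is ≥ 0.02, so fail to reject H₀.
The data do not give significant evidence of an association between outdoor temperature and electricity consumption, after adjusting for the other predictors.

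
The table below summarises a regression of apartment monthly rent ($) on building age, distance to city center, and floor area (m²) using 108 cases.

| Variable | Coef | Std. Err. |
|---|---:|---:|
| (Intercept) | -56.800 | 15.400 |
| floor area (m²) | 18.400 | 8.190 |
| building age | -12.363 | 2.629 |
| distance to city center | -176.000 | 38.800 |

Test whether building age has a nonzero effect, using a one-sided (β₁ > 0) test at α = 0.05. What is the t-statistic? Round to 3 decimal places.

t = -4.703

Read off: b = -12.363, SE = 2.629 for building age.
H₀: β₁ = 0 vs H₁: β₁ > 0.
t = -12.363 / 2.629 = -4.703.
df = n − k − 1 = 108 − 3 − 1 = 104.
One-sided p ≈ 1.0000, which is ≥ 0.05, so fail to reject H₀.
The data do not give significant evidence that the true slope on building age is positive, holding the other predictors fixed.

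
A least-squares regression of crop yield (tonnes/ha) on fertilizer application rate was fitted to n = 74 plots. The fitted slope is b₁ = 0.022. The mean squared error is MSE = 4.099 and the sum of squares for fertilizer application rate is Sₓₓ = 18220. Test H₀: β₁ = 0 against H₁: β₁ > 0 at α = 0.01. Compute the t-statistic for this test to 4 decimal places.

SE(b₁) = √(MSE/Sₓₓ) = √(4.099/18220) = 0.0149991.
t = 0.022 / 0.0149991 = 1.4668.
df = n − 2 = 72.
One-sided p ≈ 0.0734, which is ≥ 0.01, so fail to reject H₀.
The data do not give significant evidence that the true slope on fertilizer application rate is positive.

t = 1.4668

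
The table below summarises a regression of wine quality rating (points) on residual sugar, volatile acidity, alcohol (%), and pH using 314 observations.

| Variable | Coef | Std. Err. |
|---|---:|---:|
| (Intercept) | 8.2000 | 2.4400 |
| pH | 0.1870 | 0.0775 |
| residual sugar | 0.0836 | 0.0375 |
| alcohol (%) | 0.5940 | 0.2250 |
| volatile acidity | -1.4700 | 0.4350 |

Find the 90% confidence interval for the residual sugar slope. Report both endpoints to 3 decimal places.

Read off: b = 0.0836, SE = 0.0375 for residual sugar.
df = n − k − 1 = 314 − 4 − 1 = 309.
t* = t_{0.05, 309} = 1.6498.
Margin = t* × SE = 1.6498 × 0.0375 = 0.06187.
CI: 0.0836 ± 0.06187 → (0.022, 0.145).

(0.022, 0.145)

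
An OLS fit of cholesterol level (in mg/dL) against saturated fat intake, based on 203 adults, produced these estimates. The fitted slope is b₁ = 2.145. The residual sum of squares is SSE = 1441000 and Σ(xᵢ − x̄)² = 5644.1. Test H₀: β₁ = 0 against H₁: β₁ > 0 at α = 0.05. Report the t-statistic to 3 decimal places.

t = 1.903

MSE = SSE/(n − 2) = 1441000/201 = 7169.15.
SE(b₁) = √(MSE/Sₓₓ) = √(7169.15/5644.1) = 1.12703.
t = 2.145 / 1.12703 = 1.903.
df = n − 2 = 201.
One-sided p ≈ 0.0292, which is < 0.05, so reject H₀.
There is evidence that the true slope on saturated fat intake is positive.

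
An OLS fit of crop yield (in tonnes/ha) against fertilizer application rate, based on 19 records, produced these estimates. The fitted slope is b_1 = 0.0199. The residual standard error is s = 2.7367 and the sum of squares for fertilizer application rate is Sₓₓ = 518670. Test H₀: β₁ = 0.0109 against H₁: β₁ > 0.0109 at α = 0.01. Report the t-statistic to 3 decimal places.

t = 2.368

SE(b_1) = s/√Sₓₓ = 2.7367/√518670 = 0.00379998.
t = (0.0199 − 0.0109) / 0.00379998 = 2.368.
df = n − 2 = 17.
One-sided p ≈ 0.0150, which is ≥ 0.01, so fail to reject H₀.
The data do not give significant evidence that the true slope on fertilizer application rate exceeds 0.0109 tonnes/ha per unit.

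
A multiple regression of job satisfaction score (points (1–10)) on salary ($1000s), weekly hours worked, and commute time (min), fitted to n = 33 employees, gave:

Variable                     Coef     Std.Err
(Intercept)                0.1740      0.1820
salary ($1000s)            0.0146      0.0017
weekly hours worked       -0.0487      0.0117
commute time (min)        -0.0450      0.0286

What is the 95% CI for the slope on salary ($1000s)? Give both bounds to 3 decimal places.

Read off: b = 0.0146, SE = 0.0017 for salary ($1000s).
df = n − k − 1 = 33 − 3 − 1 = 29.
t* = t_{0.025, 29} = 2.04523.
Margin = t* × SE = 2.04523 × 0.0017 = 0.00348.
CI: 0.0146 ± 0.00348 → (0.011, 0.018).

(0.011, 0.018)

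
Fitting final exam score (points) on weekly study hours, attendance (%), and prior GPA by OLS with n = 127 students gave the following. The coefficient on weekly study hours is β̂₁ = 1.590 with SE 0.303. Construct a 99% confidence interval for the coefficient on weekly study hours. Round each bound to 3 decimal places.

df = n − k − 1 = 127 − 3 − 1 = 123.
t* = t_{0.005, 123} = 2.616392.
Margin = t* × SE = 2.616392 × 0.303 = 0.79277.
CI: 1.590 ± 0.79277 → (0.797, 2.383).
With 99% confidence, each one-unit increase in weekly study hours is associated with a change of between 0.797 and 2.383 points in final exam score, holding the other predictors fixed.

(0.797, 2.383)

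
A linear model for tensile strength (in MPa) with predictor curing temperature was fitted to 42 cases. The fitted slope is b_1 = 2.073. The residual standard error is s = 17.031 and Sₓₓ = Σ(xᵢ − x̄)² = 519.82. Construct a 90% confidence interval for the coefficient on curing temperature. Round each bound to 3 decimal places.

(0.815, 3.331)

SE(b_1) = s/√Sₓₓ = 17.031/√519.82 = 0.746988.
df = n − 2 = 40.
t* = t_{0.05, 40} = 1.683851.
Margin = t* × SE = 1.683851 × 0.746988 = 1.25782.
CI: 2.073 ± 1.25782 → (0.815, 3.331).
With 90% confidence, each one-unit increase in curing temperature is associated with a change of between 0.815 and 3.331 MPa in tensile strength.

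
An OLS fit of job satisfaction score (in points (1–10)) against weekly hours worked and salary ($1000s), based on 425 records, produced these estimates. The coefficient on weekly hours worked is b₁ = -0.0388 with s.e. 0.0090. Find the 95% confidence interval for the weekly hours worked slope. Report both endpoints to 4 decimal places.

df = n − k − 1 = 425 − 2 − 1 = 422.
t* = t_{0.025, 422} = 1.965601.
Margin = t* × SE = 1.965601 × 0.0090 = 0.017690.
CI: -0.0388 ± 0.017690 → (-0.0565, -0.0211).
With 95% confidence, each one-unit increase in weekly hours worked is associated with a change of between -0.0565 and -0.0211 points (1–10) in job satisfaction score, holding the other predictors fixed.

(-0.0565, -0.0211)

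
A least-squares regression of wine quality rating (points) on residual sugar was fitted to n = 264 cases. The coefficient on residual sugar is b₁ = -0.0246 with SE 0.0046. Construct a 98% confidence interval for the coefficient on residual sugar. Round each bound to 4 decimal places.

df = n − 2 = 264 − 2 = 262.
t* = t_{0.01, 262} = 2.340665.
Margin = t* × SE = 2.340665 × 0.0046 = 0.010767.
CI: -0.0246 ± 0.010767 → (-0.0354, -0.0138).
With 98% confidence, each one-unit increase in residual sugar is associated with a change of between -0.0354 and -0.0138 points in wine quality rating.

(-0.0354, -0.0138)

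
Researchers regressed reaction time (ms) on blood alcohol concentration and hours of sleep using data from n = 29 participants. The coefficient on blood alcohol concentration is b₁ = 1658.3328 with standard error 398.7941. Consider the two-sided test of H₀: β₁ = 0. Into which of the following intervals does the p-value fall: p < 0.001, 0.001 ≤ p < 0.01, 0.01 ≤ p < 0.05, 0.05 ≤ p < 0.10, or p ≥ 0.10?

t = 1658.3328 / 398.7941 = 4.158.
df = n − k − 1 = 29 − 2 − 1 = 26.
Two-sided p = 2·P(T_{26} > |t|) ≈ 0.0003.
So p < 0.001.

p < 0.001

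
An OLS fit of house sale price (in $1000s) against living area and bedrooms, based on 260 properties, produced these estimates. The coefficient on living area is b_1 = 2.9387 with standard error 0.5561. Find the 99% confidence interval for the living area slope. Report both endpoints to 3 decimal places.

(1.496, 4.382)

df = n − k − 1 = 260 − 2 − 1 = 257.
t* = t_{0.005, 257} = 2.595094.
Margin = t* × SE = 2.595094 × 0.5561 = 1.44313.
CI: 2.9387 ± 1.44313 → (1.496, 4.382).
With 99% confidence, each one-unit increase in living area is associated with a change of between 1.496 and 4.382 $1000s in house sale price, holding the other predictors fixed.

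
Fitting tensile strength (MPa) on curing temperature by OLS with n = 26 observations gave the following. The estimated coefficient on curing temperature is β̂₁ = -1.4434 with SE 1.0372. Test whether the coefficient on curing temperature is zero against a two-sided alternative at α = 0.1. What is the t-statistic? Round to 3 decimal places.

t = -1.392

H₀: β₁ = 0 vs H₁: β₁ ≠ 0.
t = (β̂₁ − β₁⁰)/SE = -1.4434 / 1.0372 = -1.392.
df = n − 2 = 26 − 2 = 24.
Two-sided p ≈ 0.1768, which is ≥ 0.1, so fail to reject H₀.
The data do not give significant evidence of an association between curing temperature and tensile strength.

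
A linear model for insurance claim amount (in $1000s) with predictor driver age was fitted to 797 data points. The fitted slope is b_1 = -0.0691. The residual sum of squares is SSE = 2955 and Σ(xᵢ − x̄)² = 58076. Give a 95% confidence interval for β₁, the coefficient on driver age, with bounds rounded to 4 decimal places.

(-0.0848, -0.0534)

MSE = SSE/(n − 2) = 2955/795 = 3.71698.
SE(b_1) = √(MSE/Sₓₓ) = √(3.71698/58076) = 0.00800013.
df = n − 2 = 795.
t* = t_{0.025, 795} = 1.962952.
Margin = t* × SE = 1.962952 × 0.00800013 = 0.015704.
CI: -0.0691 ± 0.015704 → (-0.0848, -0.0534).
With 95% confidence, each one-unit increase in driver age is associated with a change of between -0.0848 and -0.0534 $1000s in insurance claim amount.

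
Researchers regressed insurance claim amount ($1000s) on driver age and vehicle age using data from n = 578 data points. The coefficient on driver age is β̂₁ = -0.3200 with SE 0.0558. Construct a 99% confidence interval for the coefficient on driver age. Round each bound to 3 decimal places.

(-0.464, -0.176)

df = n − k − 1 = 578 − 2 − 1 = 575.
t* = t_{0.005, 575} = 2.584407.
Margin = t* × SE = 2.584407 × 0.0558 = 0.14421.
CI: -0.3200 ± 0.14421 → (-0.464, -0.176).
With 99% confidence, each one-unit increase in driver age is associated with a change of between -0.464 and -0.176 $1000s in insurance claim amount, holding the other predictors fixed.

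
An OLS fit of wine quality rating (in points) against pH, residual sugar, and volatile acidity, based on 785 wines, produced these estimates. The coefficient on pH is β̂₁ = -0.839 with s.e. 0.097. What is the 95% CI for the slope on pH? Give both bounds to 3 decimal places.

df = n − k − 1 = 785 − 3 − 1 = 781.
t* = t_{0.025, 781} = 1.963006.
Margin = t* × SE = 1.963006 × 0.097 = 0.19041.
CI: -0.839 ± 0.19041 → (-1.029, -0.649).
With 95% confidence, each one-unit increase in pH is associated with a change of between -1.029 and -0.649 points in wine quality rating, holding the other predictors fixed.

(-1.029, -0.649)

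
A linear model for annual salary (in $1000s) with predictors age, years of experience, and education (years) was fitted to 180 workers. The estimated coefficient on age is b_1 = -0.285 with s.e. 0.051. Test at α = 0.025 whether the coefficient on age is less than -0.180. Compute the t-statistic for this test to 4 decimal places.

t = -2.0588

H₀: β₁ = -0.180 vs H₁: β₁ < -0.180.
t = (b_1 − β₁⁰)/SE = (-0.285 − (-0.180)) / 0.051 = -2.0588.
df = n − k − 1 = 180 − 3 − 1 = 176.
One-sided p ≈ 0.0205, which is < 0.025, so reject H₀.
There is evidence that the true slope on age is below -0.180 $1000s per unit, holding the other predictors fixed.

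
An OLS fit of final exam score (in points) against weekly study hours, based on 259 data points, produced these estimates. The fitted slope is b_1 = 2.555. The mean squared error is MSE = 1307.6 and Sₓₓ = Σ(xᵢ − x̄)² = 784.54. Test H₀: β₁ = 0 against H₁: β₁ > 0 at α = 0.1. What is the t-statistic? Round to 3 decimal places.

SE(b_1) = √(MSE/Sₓₓ) = √(1307.6/784.54) = 1.29101.
t = 2.555 / 1.29101 = 1.979.
df = n − 2 = 257.
One-sided p ≈ 0.0244, which is < 0.1, so reject H₀.
There is evidence that the true slope on weekly study hours is positive.

t = 1.979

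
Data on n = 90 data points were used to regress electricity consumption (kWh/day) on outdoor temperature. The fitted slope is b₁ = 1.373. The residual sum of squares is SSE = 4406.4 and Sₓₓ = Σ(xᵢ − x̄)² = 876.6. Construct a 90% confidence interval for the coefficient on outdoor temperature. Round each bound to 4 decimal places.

MSE = SSE/(n − 2) = 4406.4/88 = 50.0727.
SE(b₁) = √(MSE/Sₓₓ) = √(50.0727/876.6) = 0.239001.
df = n − 2 = 88.
t* = t_{0.05, 88} = 1.662354.
Margin = t* × SE = 1.662354 × 0.239001 = 0.397304.
CI: 1.373 ± 0.397304 → (0.9757, 1.7703).
With 90% confidence, each one-unit increase in outdoor temperature is associated with a change of between 0.9757 and 1.7703 kWh/day in electricity consumption.

(0.9757, 1.7703)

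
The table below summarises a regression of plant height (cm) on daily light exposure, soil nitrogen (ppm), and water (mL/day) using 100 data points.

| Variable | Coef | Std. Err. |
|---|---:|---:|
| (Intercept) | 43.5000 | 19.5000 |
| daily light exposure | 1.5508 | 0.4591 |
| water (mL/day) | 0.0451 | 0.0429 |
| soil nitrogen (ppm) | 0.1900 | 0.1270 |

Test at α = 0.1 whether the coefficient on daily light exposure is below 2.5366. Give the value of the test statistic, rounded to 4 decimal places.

Read off: b = 1.5508, SE = 0.4591 for daily light exposure.
H₀: β₁ = 2.5366 vs H₁: β₁ < 2.5366.
t = (1.5508 − 2.5366) / 0.4591 = -2.1472.
df = n − k − 1 = 100 − 3 − 1 = 96.
One-sided p ≈ 0.0171, which is < 0.1, so reject H₀.
There is evidence that the true slope on daily light exposure is below 2.5366 cm per unit, holding the other predictors fixed.

t = -2.1472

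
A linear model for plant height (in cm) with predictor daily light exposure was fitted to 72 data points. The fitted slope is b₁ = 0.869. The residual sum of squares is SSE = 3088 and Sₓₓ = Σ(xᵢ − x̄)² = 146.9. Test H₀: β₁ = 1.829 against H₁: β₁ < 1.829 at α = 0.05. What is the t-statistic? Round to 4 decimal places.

t = -1.7518

MSE = SSE/(n − 2) = 3088/70 = 44.1143.
SE(b₁) = √(MSE/Sₓₓ) = √(44.1143/146.9) = 0.547998.
t = (0.869 − 1.829) / 0.547998 = -1.7518.
df = n − 2 = 70.
One-sided p ≈ 0.0421, which is < 0.05, so reject H₀.
There is evidence that the true slope on daily light exposure is below 1.829 cm per unit.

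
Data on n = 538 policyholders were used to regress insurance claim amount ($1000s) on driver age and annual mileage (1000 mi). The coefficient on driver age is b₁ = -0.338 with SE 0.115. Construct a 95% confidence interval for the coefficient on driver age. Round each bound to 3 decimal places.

df = n − k − 1 = 538 − 2 − 1 = 535.
t* = t_{0.025, 535} = 1.964408.
Margin = t* × SE = 1.964408 × 0.115 = 0.22591.
CI: -0.338 ± 0.22591 → (-0.564, -0.112).
With 95% confidence, each one-unit increase in driver age is associated with a change of between -0.564 and -0.112 $1000s in insurance claim amount, holding the other predictors fixed.

(-0.564, -0.112)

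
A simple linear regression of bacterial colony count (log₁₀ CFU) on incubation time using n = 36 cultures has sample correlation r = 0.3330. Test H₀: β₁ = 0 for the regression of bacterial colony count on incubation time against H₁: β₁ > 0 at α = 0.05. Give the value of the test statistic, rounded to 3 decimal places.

t = 2.059

t = r·√(n − 2)/√(1 − r²) = 0.3330·√34/√0.889111 = 2.059.
df = n − 2 = 34.
One-sided p ≈ 0.0236, which is < 0.05, so reject H₀.
There is evidence of a linear association between incubation time and bacterial colony count.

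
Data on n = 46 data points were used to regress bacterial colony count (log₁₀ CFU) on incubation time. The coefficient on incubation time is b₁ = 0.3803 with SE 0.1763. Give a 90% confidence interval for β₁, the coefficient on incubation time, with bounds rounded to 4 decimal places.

df = n − 2 = 46 − 2 = 44.
t* = t_{0.05, 44} = 1.68023.
Margin = t* × SE = 1.68023 × 0.1763 = 0.296225.
CI: 0.3803 ± 0.296225 → (0.0841, 0.6765).
With 90% confidence, each one-unit increase in incubation time is associated with a change of between 0.0841 and 0.6765 log₁₀ CFU in bacterial colony count.

(0.0841, 0.6765)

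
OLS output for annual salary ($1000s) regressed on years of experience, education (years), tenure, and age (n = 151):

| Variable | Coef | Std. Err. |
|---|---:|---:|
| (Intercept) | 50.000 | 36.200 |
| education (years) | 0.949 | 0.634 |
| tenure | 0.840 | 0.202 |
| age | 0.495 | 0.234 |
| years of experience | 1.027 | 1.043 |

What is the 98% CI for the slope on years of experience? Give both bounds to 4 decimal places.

(-1.4263, 3.4803)

Read off: b = 1.027, SE = 1.043 for years of experience.
df = n − k − 1 = 151 − 4 − 1 = 146.
t* = t_{0.01, 146} = 2.35216.
Margin = t* × SE = 2.35216 × 1.043 = 2.453303.
CI: 1.027 ± 2.453303 → (-1.4263, 3.4803).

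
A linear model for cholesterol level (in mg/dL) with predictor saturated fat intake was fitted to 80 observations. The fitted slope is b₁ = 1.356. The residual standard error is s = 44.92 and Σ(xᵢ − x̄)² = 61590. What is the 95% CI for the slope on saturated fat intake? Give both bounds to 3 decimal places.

(0.996, 1.716)

SE(b₁) = s/√Sₓₓ = 44.92/√61590 = 0.181003.
df = n − 2 = 78.
t* = t_{0.025, 78} = 1.990847.
Margin = t* × SE = 1.990847 × 0.181003 = 0.36035.
CI: 1.356 ± 0.36035 → (0.996, 1.716).
With 95% confidence, each one-unit increase in saturated fat intake is associated with a change of between 0.996 and 1.716 mg/dL in cholesterol level.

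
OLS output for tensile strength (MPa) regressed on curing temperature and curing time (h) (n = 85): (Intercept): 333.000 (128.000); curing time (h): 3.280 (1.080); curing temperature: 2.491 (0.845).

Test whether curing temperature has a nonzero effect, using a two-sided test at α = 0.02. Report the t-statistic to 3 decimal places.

t = 2.948

Read off: b = 2.491, SE = 0.845 for curing temperature.
H₀: β₁ = 0 vs H₁: β₁ ≠ 0.
t = 2.491 / 0.845 = 2.948.
df = n − k − 1 = 85 − 2 − 1 = 82.
Two-sided p ≈ 0.0042, which is < 0.02, so reject H₀.
There is evidence that curing temperature is associated with tensile strength, holding the other predictors fixed.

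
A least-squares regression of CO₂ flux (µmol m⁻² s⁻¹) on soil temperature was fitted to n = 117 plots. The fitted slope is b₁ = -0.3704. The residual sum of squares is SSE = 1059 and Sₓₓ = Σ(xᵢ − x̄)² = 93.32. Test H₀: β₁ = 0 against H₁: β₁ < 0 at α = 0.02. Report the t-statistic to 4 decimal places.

t = -1.1791

MSE = SSE/(n − 2) = 1059/115 = 9.2087.
SE(b₁) = √(MSE/Sₓₓ) = √(9.2087/93.32) = 0.314132.
t = -0.3704 / 0.314132 = -1.1791.
df = n − 2 = 115.
One-sided p ≈ 0.1204, which is ≥ 0.02, so fail to reject H₀.
The data do not give significant evidence that the true slope on soil temperature is negative.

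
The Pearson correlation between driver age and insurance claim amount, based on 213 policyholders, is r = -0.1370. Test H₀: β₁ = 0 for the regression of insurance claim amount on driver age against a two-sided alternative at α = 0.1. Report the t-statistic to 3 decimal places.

t = -2.009

t = r·√(n − 2)/√(1 − r²) = -0.1370·√211/√0.981231 = -2.009.
df = n − 2 = 211.
Two-sided p ≈ 0.0458, which is < 0.1, so reject H₀.
There is evidence of a linear association between driver age and insurance claim amount.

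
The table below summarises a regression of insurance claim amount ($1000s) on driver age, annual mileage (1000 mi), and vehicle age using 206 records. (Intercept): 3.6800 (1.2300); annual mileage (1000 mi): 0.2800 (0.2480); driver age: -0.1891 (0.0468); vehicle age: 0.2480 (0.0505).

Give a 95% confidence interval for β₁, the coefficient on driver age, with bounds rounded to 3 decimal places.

(-0.281, -0.097)

Read off: b = -0.1891, SE = 0.0468 for driver age.
df = n − k − 1 = 206 − 3 − 1 = 202.
t* = t_{0.025, 202} = 1.971777.
Margin = t* × SE = 1.971777 × 0.0468 = 0.09228.
CI: -0.1891 ± 0.09228 → (-0.281, -0.097).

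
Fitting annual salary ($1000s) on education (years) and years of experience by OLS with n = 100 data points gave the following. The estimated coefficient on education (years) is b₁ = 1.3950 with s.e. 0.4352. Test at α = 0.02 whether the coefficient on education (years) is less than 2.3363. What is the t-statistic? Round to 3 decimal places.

H₀: β₁ = 2.3363 vs H₁: β₁ < 2.3363.
t = (b₁ − β₁⁰)/SE = (1.3950 − 2.3363) / 0.4352 = -2.163.
df = n − k − 1 = 100 − 2 − 1 = 97.
One-sided p ≈ 0.0165, which is < 0.02, so reject H₀.
There is evidence that the true slope on education (years) is below 2.3363 $1000s per unit, holding the other predictors fixed.

t = -2.163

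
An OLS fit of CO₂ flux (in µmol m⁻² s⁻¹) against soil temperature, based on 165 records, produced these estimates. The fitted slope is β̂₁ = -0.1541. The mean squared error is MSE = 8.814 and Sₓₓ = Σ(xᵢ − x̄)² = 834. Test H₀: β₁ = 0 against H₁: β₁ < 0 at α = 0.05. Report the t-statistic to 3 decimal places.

t = -1.499

SE(β̂₁) = √(MSE/Sₓₓ) = √(8.814/834) = 0.102802.
t = -0.1541 / 0.102802 = -1.499.
df = n − 2 = 163.
One-sided p ≈ 0.0679, which is ≥ 0.05, so fail to reject H₀.
The data do not give significant evidence that the true slope on soil temperature is negative.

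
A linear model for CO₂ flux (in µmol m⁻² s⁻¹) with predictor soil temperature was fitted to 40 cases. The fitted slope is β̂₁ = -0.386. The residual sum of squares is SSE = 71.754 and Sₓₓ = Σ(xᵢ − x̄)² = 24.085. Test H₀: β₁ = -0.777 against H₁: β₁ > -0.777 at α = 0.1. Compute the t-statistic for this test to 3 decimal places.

t = 1.396

MSE = SSE/(n − 2) = 71.754/38 = 1.88826.
SE(β̂₁) = √(MSE/Sₓₓ) = √(1.88826/24.085) = 0.28.
t = (-0.386 − (-0.777)) / 0.28 = 1.396.
df = n − 2 = 38.
One-sided p ≈ 0.0853, which is < 0.1, so reject H₀.
There is evidence that the true slope on soil temperature exceeds -0.777 µmol m⁻² s⁻¹ per unit.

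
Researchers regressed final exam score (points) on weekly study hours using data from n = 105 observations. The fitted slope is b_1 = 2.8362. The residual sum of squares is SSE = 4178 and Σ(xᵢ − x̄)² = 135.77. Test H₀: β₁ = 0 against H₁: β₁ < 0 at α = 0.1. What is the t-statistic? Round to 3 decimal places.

MSE = SSE/(n − 2) = 4178/103 = 40.5631.
SE(b_1) = √(MSE/Sₓₓ) = √(40.5631/135.77) = 0.546593.
t = 2.8362 / 0.546593 = 5.189.
df = n − 2 = 103.
One-sided p ≈ 1.0000, which is ≥ 0.1, so fail to reject H₀.
The data do not give significant evidence that the true slope on weekly study hours is negative.

t = 5.189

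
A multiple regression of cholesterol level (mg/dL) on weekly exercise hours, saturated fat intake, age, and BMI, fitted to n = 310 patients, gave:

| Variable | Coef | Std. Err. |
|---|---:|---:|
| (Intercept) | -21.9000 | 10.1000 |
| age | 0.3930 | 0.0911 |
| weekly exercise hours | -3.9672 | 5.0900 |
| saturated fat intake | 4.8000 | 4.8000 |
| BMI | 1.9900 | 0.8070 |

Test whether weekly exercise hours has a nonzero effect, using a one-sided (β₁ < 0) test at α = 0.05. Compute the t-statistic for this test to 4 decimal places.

t = -0.7794

Read off: b = -3.9672, SE = 5.0900 for weekly exercise hours.
H₀: β₁ = 0 vs H₁: β₁ < 0.
t = -3.9672 / 5.0900 = -0.7794.
df = n − k − 1 = 310 − 4 − 1 = 305.
One-sided p ≈ 0.2182, which is ≥ 0.05, so fail to reject H₀.
The data do not give significant evidence that the true slope on weekly exercise hours is negative, holding the other predictors fixed.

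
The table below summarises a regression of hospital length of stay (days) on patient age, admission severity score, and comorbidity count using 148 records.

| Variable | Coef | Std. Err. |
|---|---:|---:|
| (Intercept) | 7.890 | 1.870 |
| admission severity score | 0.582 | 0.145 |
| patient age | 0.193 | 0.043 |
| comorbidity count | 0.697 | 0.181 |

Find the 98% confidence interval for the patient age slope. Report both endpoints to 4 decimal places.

Read off: b = 0.193, SE = 0.043 for patient age.
df = n − k − 1 = 148 − 3 − 1 = 144.
t* = t_{0.01, 144} = 2.352522.
Margin = t* × SE = 2.352522 × 0.043 = 0.101158.
CI: 0.193 ± 0.101158 → (0.0918, 0.2942).

(0.0918, 0.2942)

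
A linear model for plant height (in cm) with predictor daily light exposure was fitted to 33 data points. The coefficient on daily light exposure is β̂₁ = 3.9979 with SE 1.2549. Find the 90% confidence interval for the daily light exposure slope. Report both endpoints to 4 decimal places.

(1.8702, 6.1256)

df = n − 2 = 33 − 2 = 31.
t* = t_{0.05, 31} = 1.695519.
Margin = t* × SE = 1.695519 × 1.2549 = 2.127707.
CI: 3.9979 ± 2.127707 → (1.8702, 6.1256).
With 90% confidence, each one-unit increase in daily light exposure is associated with a change of between 1.8702 and 6.1256 cm in plant height.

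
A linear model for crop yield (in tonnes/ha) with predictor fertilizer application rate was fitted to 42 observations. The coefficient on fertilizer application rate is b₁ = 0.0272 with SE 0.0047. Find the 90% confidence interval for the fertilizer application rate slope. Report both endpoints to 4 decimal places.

df = n − 2 = 42 − 2 = 40.
t* = t_{0.05, 40} = 1.683851.
Margin = t* × SE = 1.683851 × 0.0047 = 0.007914.
CI: 0.0272 ± 0.007914 → (0.0193, 0.0351).
With 90% confidence, each one-unit increase in fertilizer application rate is associated with a change of between 0.0193 and 0.0351 tonnes/ha in crop yield.

(0.0193, 0.0351)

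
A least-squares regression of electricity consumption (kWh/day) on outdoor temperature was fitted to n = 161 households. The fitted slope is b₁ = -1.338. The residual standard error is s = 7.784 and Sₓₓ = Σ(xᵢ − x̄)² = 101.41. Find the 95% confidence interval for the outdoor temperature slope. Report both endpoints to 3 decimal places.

(-2.865, 0.189)

SE(b₁) = s/√Sₓₓ = 7.784/√101.41 = 0.77297.
df = n − 2 = 159.
t* = t_{0.025, 159} = 1.974996.
Margin = t* × SE = 1.974996 × 0.77297 = 1.52661.
CI: -1.338 ± 1.52661 → (-2.865, 0.189).
With 95% confidence, each one-unit increase in outdoor temperature is associated with a change of between -2.865 and 0.189 kWh/day in electricity consumption.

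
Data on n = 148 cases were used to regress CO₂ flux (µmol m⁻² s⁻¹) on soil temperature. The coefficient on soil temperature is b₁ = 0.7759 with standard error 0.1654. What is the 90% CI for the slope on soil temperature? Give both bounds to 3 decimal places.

df = n − 2 = 148 − 2 = 146.
t* = t_{0.05, 146} = 1.655357.
Margin = t* × SE = 1.655357 × 0.1654 = 0.27380.
CI: 0.7759 ± 0.27380 → (0.502, 1.050).
With 90% confidence, each one-unit increase in soil temperature is associated with a change of between 0.502 and 1.050 µmol m⁻² s⁻¹ in CO₂ flux.

(0.502, 1.050)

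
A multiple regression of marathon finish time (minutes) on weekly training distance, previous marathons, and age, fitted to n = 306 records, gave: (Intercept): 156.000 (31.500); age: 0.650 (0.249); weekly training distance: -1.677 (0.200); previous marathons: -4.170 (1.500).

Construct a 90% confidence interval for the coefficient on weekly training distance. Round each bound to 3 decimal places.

Read off: b = -1.677, SE = 0.200 for weekly training distance.
df = n − k − 1 = 306 − 3 − 1 = 302.
t* = t_{0.05, 302} = 1.649915.
Margin = t* × SE = 1.649915 × 0.200 = 0.32998.
CI: -1.677 ± 0.32998 → (-2.007, -1.347).

(-2.007, -1.347)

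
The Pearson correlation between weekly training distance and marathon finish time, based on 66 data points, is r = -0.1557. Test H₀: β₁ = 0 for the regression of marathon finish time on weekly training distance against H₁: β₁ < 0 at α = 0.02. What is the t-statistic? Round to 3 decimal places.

t = -1.261

t = r·√(n − 2)/√(1 − r²) = -0.1557·√64/√0.975758 = -1.261.
df = n − 2 = 64.
One-sided p ≈ 0.1059, which is ≥ 0.02, so fail to reject H₀.
The data do not give significant evidence of a linear association between weekly training distance and marathon finish time.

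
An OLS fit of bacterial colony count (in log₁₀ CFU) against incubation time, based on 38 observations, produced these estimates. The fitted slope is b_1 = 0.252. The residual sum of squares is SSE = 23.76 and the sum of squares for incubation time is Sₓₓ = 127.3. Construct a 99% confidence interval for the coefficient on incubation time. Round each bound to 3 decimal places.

(0.056, 0.448)

MSE = SSE/(n − 2) = 23.76/36 = 0.66.
SE(b_1) = √(MSE/Sₓₓ) = √(0.66/127.3) = 0.0720042.
df = n − 2 = 36.
t* = t_{0.005, 36} = 2.719485.
Margin = t* × SE = 2.719485 × 0.0720042 = 0.19581.
CI: 0.252 ± 0.19581 → (0.056, 0.448).
With 99% confidence, each one-unit increase in incubation time is associated with a change of between 0.056 and 0.448 log₁₀ CFU in bacterial colony count.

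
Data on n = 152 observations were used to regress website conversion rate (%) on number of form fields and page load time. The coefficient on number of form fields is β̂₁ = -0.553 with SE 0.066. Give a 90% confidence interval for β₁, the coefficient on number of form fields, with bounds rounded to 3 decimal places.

df = n − k − 1 = 152 − 2 − 1 = 149.
t* = t_{0.05, 149} = 1.655145.
Margin = t* × SE = 1.655145 × 0.066 = 0.10924.
CI: -0.553 ± 0.10924 → (-0.662, -0.444).
With 90% confidence, each one-unit increase in number of form fields is associated with a change of between -0.662 and -0.444 % in website conversion rate, holding the other predictors fixed.

(-0.662, -0.444)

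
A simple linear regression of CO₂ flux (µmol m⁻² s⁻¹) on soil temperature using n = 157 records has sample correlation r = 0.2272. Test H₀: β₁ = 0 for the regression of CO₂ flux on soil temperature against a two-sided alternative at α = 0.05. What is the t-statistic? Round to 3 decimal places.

t = r·√(n − 2)/√(1 − r²) = 0.2272·√155/√0.94838 = 2.905.
df = n − 2 = 155.
Two-sided p ≈ 0.0042, which is < 0.05, so reject H₀.
There is evidence of a linear association between soil temperature and CO₂ flux.

t = 2.905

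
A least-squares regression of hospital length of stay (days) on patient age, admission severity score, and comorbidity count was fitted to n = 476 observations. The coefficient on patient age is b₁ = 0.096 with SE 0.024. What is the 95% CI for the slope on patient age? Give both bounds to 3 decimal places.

(0.049, 0.143)

df = n − k − 1 = 476 − 3 − 1 = 472.
t* = t_{0.025, 472} = 1.965003.
Margin = t* × SE = 1.965003 × 0.024 = 0.04716.
CI: 0.096 ± 0.04716 → (0.049, 0.143).
With 95% confidence, each one-unit increase in patient age is associated with a change of between 0.049 and 0.143 days in hospital length of stay, holding the other predictors fixed.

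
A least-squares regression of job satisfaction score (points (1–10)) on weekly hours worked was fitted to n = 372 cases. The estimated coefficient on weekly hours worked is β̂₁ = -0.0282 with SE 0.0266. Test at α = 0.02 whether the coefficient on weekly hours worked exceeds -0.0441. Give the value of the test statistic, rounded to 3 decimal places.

H₀: β₁ = -0.0441 vs H₁: β₁ > -0.0441.
t = (β̂₁ − β₁⁰)/SE = (-0.0282 − (-0.0441)) / 0.0266 = 0.598.
df = n − 2 = 372 − 2 = 370.
One-sided p ≈ 0.2752, which is ≥ 0.02, so fail to reject H₀.
The data do not give significant evidence that the true slope on weekly hours worked exceeds -0.0441 points (1–10) per unit.

t = 0.598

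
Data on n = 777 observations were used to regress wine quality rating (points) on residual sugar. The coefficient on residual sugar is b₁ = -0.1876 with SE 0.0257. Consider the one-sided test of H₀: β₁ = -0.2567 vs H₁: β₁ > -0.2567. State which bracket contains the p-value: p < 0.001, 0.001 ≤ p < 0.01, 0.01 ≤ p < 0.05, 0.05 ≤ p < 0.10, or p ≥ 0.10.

0.001 ≤ p < 0.01

t = (-0.1876 − (-0.2567)) / 0.0257 = 2.689.
df = n − 2 = 777 − 2 = 775.
One-sided p = P(T_{775} > t) ≈ 0.0037.
So 0.001 ≤ p < 0.01.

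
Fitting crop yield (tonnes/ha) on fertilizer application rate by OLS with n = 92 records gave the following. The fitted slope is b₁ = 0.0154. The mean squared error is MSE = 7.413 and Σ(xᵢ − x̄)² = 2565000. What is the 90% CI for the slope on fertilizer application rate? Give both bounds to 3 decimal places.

SE(b₁) = √(MSE/Sₓₓ) = √(7.413/2565000) = 0.00170002.
df = n − 2 = 90.
t* = t_{0.05, 90} = 1.661961.
Margin = t* × SE = 1.661961 × 0.00170002 = 0.00283.
CI: 0.0154 ± 0.00283 → (0.013, 0.018).
With 90% confidence, each one-unit increase in fertilizer application rate is associated with a change of between 0.013 and 0.018 tonnes/ha in crop yield.

(0.013, 0.018)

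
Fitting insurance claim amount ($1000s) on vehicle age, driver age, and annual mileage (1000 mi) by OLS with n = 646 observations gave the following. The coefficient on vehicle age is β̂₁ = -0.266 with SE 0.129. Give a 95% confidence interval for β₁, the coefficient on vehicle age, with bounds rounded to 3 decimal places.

(-0.519, -0.013)

df = n − k − 1 = 646 − 3 − 1 = 642.
t* = t_{0.025, 642} = 1.963666.
Margin = t* × SE = 1.963666 × 0.129 = 0.25331.
CI: -0.266 ± 0.25331 → (-0.519, -0.013).
With 95% confidence, each one-unit increase in vehicle age is associated with a change of between -0.519 and -0.013 $1000s in insurance claim amount, holding the other predictors fixed.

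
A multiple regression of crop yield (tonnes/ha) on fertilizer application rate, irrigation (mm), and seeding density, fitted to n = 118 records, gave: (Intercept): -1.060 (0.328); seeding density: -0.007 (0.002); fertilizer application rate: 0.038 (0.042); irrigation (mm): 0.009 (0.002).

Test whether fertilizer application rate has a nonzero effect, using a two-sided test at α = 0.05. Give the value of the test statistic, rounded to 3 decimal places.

Read off: b = 0.038, SE = 0.042 for fertilizer application rate.
H₀: β₁ = 0 vs H₁: β₁ ≠ 0.
t = 0.038 / 0.042 = 0.905.
df = n − k − 1 = 118 − 3 − 1 = 114.
Two-sided p ≈ 0.3675, which is ≥ 0.05, so fail to reject H₀.
The data do not give significant evidence of an association between fertilizer application rate and crop yield, after adjusting for the other predictors.

t = 0.905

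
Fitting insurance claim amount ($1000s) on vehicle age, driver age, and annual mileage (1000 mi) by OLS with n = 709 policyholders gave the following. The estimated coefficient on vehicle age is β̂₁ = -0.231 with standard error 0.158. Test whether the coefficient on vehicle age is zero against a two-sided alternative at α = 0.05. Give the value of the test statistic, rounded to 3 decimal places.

t = -1.462

H₀: β₁ = 0 vs H₁: β₁ ≠ 0.
t = (β̂₁ − β₁⁰)/SE = -0.231 / 0.158 = -1.462.
df = n − k − 1 = 709 − 3 − 1 = 705.
Two-sided p ≈ 0.1442, which is ≥ 0.05, so fail to reject H₀.
The data do not give significant evidence of an association between vehicle age and insurance claim amount, after adjusting for the other predictors.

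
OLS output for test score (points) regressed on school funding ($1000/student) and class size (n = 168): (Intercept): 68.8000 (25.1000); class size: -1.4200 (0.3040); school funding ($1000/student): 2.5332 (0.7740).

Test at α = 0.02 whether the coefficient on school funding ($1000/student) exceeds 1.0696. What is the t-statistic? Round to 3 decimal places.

Read off: b = 2.5332, SE = 0.7740 for school funding ($1000/student).
H₀: β₁ = 1.0696 vs H₁: β₁ > 1.0696.
t = (2.5332 − 1.0696) / 0.7740 = 1.891.
df = n − k − 1 = 168 − 2 − 1 = 165.
One-sided p ≈ 0.0302, which is ≥ 0.02, so fail to reject H₀.
The data do not give significant evidence that the true slope on school funding ($1000/student) exceeds 1.0696 points per unit, holding the other predictors fixed.

t = 1.891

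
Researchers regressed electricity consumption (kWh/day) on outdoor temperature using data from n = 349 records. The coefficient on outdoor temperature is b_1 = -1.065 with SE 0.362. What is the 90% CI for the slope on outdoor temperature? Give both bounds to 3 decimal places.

(-1.662, -0.468)

df = n − 2 = 349 − 2 = 347.
t* = t_{0.05, 347} = 1.649257.
Margin = t* × SE = 1.649257 × 0.362 = 0.59703.
CI: -1.065 ± 0.59703 → (-1.662, -0.468).
With 90% confidence, each one-unit increase in outdoor temperature is associated with a change of between -1.662 and -0.468 kWh/day in electricity consumption.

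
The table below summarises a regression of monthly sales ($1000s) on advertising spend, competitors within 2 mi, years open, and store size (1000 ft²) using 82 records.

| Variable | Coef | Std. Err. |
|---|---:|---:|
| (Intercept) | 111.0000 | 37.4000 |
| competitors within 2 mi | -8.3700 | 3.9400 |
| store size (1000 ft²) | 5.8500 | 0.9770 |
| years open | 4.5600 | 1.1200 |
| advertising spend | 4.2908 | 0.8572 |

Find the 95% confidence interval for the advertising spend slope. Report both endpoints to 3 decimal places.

Read off: b = 4.2908, SE = 0.8572 for advertising spend.
df = n − k − 1 = 82 − 4 − 1 = 77.
t* = t_{0.025, 77} = 1.991254.
Margin = t* × SE = 1.991254 × 0.8572 = 1.70690.
CI: 4.2908 ± 1.70690 → (2.584, 5.998).

(2.584, 5.998)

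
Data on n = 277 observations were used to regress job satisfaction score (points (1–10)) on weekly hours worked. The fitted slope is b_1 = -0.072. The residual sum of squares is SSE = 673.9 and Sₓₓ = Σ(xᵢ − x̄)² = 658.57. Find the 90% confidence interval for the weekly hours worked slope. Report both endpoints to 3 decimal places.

(-0.173, 0.029)

MSE = SSE/(n − 2) = 673.9/275 = 2.45055.
SE(b_1) = √(MSE/Sₓₓ) = √(2.45055/658.57) = 0.0610001.
df = n − 2 = 275.
t* = t_{0.05, 275} = 1.650413.
Margin = t* × SE = 1.650413 × 0.0610001 = 0.10068.
CI: -0.072 ± 0.10068 → (-0.173, 0.029).
With 90% confidence, each one-unit increase in weekly hours worked is associated with a change of between -0.173 and 0.029 points (1–10) in job satisfaction score.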